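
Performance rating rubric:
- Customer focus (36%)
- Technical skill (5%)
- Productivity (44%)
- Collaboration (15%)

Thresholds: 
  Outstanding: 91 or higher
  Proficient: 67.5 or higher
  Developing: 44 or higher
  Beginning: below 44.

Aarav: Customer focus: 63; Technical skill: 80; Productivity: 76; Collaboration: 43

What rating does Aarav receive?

Weighted total:
  Customer focus 63 × 0.36 = 22.68
  Technical skill 80 × 0.05 = 4
  Productivity 76 × 0.44 = 33.44
  Collaboration 43 × 0.15 = 6.45
Sum = 66.57
66.57 is ≥ 44 and < 67.5 → Developing

Developing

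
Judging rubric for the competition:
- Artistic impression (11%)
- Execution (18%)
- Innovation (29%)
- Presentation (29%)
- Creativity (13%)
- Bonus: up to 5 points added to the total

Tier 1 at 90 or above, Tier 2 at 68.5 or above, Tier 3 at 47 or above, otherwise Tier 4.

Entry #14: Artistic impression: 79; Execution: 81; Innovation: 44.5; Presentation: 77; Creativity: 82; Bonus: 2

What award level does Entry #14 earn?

Weighted total:
  Artistic impression 79 × 0.11 = 8.69
  Execution 81 × 0.18 = 14.58
  Innovation 44.5 × 0.29 = 12.905
  Presentation 77 × 0.29 = 22.33
  Creativity 82 × 0.13 = 10.66
Sum = 69.165
Bonus: 69.165 + 2 = 71.165
71.165 is ≥ 68.5 and < 90 → Tier 2

Tier 2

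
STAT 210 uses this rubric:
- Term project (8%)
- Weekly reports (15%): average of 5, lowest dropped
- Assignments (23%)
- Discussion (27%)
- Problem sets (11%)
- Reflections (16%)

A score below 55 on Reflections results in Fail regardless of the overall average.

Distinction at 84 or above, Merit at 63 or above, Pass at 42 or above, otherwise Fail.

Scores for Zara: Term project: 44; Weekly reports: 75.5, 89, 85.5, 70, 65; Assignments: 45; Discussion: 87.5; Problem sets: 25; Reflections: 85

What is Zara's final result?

Merit

Weekly reports: drop 65 → average of remaining 4 = 320/4 = 80
Reflections score 85 ≥ 55: minimum met.
Weighted total:
  Term project 44 × 0.08 = 3.52
  Weekly reports 80 × 0.15 = 12
  Assignments 45 × 0.23 = 10.35
  Discussion 87.5 × 0.27 = 23.625
  Problem sets 25 × 0.11 = 2.75
  Reflections 85 × 0.16 = 13.6
Sum = 65.845
65.845 is ≥ 63 and < 84 → Merit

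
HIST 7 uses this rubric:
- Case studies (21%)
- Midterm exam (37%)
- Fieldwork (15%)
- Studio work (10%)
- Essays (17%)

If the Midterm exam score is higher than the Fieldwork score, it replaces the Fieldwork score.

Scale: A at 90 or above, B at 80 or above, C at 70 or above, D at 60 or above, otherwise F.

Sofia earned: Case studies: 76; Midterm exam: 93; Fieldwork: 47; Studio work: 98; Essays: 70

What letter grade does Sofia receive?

Midterm exam (93) > Fieldwork (47), so Fieldwork counts as 93.
Weighted total:
  Case studies 76 × 0.21 = 15.96
  Midterm exam 93 × 0.37 = 34.41
  Fieldwork 93 × 0.15 = 13.95
  Studio work 98 × 0.1 = 9.8
  Essays 70 × 0.17 = 11.9
Sum = 86.02
86.02 is ≥ 80 and < 90 → B

B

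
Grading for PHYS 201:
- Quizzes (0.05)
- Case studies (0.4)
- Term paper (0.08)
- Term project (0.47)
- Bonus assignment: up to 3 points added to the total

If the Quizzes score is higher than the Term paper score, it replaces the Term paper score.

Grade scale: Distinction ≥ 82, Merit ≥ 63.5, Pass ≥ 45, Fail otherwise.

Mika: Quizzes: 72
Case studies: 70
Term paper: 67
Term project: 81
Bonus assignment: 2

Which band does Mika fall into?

Merit

Quizzes (72) > Term paper (67), so Term paper counts as 72.
Weighted total:
  Quizzes 72 × 0.05 = 3.6
  Case studies 70 × 0.4 = 28
  Term paper 72 × 0.08 = 5.76
  Term project 81 × 0.47 = 38.07
Sum = 75.43
Bonus assignment: 75.43 + 2 = 77.43
77.43 is ≥ 63.5 and < 82 → Merit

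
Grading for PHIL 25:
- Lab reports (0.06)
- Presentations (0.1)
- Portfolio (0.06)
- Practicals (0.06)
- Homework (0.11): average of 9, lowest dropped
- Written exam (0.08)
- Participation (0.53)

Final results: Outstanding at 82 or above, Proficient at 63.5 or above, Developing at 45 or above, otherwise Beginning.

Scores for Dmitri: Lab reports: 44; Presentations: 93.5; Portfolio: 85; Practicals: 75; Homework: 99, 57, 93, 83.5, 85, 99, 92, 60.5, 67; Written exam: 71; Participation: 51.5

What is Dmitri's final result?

Proficient

Homework: drop 57 → average of remaining 8 = 679/8 = 84.875
Weighted total:
  Lab reports 44 × 0.06 = 2.64
  Presentations 93.5 × 0.1 = 9.35
  Portfolio 85 × 0.06 = 5.1
  Practicals 75 × 0.06 = 4.5
  Homework 84.875 × 0.11 = 9.33625
  Written exam 71 × 0.08 = 5.68
  Participation 51.5 × 0.53 = 27.295
Sum = 63.90125
63.90125 is ≥ 63.5 and < 82 → Proficient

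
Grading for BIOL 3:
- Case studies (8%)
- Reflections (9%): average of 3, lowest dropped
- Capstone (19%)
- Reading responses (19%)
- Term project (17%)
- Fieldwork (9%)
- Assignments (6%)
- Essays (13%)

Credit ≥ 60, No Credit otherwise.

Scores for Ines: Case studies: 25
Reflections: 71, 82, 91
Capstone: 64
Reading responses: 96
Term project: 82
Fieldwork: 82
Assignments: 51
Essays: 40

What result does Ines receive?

Reflections: drop 71 → average of remaining 2 = 173/2 = 86.5
Weighted total:
  Case studies 25 × 0.08 = 2
  Reflections 86.5 × 0.09 = 7.785
  Capstone 64 × 0.19 = 12.16
  Reading responses 96 × 0.19 = 18.24
  Term project 82 × 0.17 = 13.94
  Fieldwork 82 × 0.09 = 7.38
  Assignments 51 × 0.06 = 3.06
  Essays 40 × 0.13 = 5.2
Sum = 69.765
69.765 ≥ 60 → Credit

Credit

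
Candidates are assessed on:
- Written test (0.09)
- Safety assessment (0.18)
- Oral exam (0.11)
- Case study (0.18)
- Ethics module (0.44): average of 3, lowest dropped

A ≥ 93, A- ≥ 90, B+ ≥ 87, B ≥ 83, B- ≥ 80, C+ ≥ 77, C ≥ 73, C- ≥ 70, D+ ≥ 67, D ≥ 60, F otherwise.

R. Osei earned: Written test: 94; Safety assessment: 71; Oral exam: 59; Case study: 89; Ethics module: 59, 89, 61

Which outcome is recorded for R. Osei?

Ethics module: drop 59 → average of remaining 2 = 150/2 = 75
Weighted total:
  Written test 94 × 0.09 = 8.46
  Safety assessment 71 × 0.18 = 12.78
  Oral exam 59 × 0.11 = 6.49
  Case study 89 × 0.18 = 16.02
  Ethics module 75 × 0.44 = 33
Sum = 76.75
76.75 is ≥ 73 and < 77 → C

C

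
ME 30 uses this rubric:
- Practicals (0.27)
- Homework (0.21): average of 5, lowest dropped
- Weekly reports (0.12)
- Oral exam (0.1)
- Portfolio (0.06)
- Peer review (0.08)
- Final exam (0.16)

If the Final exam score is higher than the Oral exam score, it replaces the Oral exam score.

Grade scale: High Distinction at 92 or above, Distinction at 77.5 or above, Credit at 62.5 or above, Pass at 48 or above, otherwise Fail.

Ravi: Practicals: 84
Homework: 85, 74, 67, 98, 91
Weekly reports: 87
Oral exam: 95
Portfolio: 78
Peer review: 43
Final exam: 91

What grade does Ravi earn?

Distinction

Homework: drop 67 → average of remaining 4 = 348/4 = 87
Final exam (91) ≤ Oral exam (95), so Oral exam stays at 95.
Weighted total:
  Practicals 84 × 0.27 = 22.68
  Homework 87 × 0.21 = 18.27
  Weekly reports 87 × 0.12 = 10.44
  Oral exam 95 × 0.1 = 9.5
  Portfolio 78 × 0.06 = 4.68
  Peer review 43 × 0.08 = 3.44
  Final exam 91 × 0.16 = 14.56
Sum = 83.57
83.57 is ≥ 77.5 and < 92 → Distinction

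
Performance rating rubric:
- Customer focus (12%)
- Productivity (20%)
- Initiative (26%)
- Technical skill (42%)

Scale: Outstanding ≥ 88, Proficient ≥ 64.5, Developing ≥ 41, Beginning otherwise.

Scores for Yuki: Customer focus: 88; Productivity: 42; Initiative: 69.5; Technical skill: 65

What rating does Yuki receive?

Developing

Weighted total:
  Customer focus 88 × 0.12 = 10.56
  Productivity 42 × 0.2 = 8.4
  Initiative 69.5 × 0.26 = 18.07
  Technical skill 65 × 0.42 = 27.3
Sum = 64.33
64.33 is ≥ 41 and < 64.5 → Developing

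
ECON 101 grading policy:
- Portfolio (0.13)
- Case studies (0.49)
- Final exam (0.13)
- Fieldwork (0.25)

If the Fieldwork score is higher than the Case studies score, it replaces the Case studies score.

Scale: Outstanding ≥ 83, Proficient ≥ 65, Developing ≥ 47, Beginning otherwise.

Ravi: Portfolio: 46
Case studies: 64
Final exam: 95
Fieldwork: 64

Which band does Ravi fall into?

Proficient

Fieldwork (64) ≤ Case studies (64), so Case studies stays at 64.
Weighted total:
  Portfolio 46 × 0.13 = 5.98
  Case studies 64 × 0.49 = 31.36
  Final exam 95 × 0.13 = 12.35
  Fieldwork 64 × 0.25 = 16
Sum = 65.69
65.69 is ≥ 65 and < 83 → Proficient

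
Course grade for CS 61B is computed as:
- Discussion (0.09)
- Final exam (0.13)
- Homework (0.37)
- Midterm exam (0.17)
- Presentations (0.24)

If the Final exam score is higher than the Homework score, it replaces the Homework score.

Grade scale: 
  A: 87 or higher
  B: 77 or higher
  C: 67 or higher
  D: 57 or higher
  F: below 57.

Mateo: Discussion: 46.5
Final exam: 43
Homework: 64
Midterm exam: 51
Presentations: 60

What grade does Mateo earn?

F

Final exam (43) ≤ Homework (64), so Homework stays at 64.
Weighted total:
  Discussion 46.5 × 0.09 = 4.185
  Final exam 43 × 0.13 = 5.59
  Homework 64 × 0.37 = 23.68
  Midterm exam 51 × 0.17 = 8.67
  Presentations 60 × 0.24 = 14.4
Sum = 56.525
56.525 < 57 → F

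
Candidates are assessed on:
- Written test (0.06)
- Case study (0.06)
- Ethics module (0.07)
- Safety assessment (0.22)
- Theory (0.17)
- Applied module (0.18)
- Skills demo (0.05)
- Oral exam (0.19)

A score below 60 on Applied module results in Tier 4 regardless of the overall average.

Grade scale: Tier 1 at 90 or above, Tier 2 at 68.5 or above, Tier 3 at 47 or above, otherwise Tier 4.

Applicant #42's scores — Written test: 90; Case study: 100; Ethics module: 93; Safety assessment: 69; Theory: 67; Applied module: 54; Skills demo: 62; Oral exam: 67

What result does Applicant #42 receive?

Applied module score 54 < 60: minimum not met.
Weighted total:
  Written test 90 × 0.06 = 5.4
  Case study 100 × 0.06 = 6
  Ethics module 93 × 0.07 = 6.51
  Safety assessment 69 × 0.22 = 15.18
  Theory 67 × 0.17 = 11.39
  Applied module 54 × 0.18 = 9.72
  Skills demo 62 × 0.05 = 3.1
  Oral exam 67 × 0.19 = 12.73
Sum = 70.03
Because the Applied module minimum was not met, the result is Tier 4.

Tier 4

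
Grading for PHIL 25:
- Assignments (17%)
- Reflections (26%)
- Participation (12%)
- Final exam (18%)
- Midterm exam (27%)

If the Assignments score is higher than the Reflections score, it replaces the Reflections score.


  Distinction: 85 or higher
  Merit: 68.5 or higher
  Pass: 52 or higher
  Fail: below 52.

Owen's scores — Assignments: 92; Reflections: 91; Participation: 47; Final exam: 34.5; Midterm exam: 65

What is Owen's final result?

Assignments (92) > Reflections (91), so Reflections counts as 92.
Weighted total:
  Assignments 92 × 0.17 = 15.64
  Reflections 92 × 0.26 = 23.92
  Participation 47 × 0.12 = 5.64
  Final exam 34.5 × 0.18 = 6.21
  Midterm exam 65 × 0.27 = 17.55
Sum = 68.96
68.96 is ≥ 68.5 and < 85 → Merit

Merit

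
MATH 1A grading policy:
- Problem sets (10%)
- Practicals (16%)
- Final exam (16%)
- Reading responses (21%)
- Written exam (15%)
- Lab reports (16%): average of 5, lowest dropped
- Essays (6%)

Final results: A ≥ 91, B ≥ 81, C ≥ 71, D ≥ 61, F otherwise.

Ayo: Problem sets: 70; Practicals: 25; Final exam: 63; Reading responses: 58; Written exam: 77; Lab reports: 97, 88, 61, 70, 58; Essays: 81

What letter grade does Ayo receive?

Lab reports: drop 58 → average of remaining 4 = 316/4 = 79
Weighted total:
  Problem sets 70 × 0.1 = 7
  Practicals 25 × 0.16 = 4
  Final exam 63 × 0.16 = 10.08
  Reading responses 58 × 0.21 = 12.18
  Written exam 77 × 0.15 = 11.55
  Lab reports 79 × 0.16 = 12.64
  Essays 81 × 0.06 = 4.86
Sum = 62.31
62.31 is ≥ 61 and < 71 → D

D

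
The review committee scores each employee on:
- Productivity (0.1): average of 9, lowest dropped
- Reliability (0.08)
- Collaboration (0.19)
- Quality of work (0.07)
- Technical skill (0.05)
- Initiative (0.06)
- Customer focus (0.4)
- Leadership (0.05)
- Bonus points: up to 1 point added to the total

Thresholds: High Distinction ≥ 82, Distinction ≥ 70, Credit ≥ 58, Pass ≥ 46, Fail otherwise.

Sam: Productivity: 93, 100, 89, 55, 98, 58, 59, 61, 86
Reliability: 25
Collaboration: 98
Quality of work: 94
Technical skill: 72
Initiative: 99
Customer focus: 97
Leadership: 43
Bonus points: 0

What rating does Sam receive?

High Distinction

Productivity: drop 55 → average of remaining 8 = 644/8 = 80.5
Weighted total:
  Productivity 80.5 × 0.1 = 8.05
  Reliability 25 × 0.08 = 2
  Collaboration 98 × 0.19 = 18.62
  Quality of work 94 × 0.07 = 6.58
  Technical skill 72 × 0.05 = 3.6
  Initiative 99 × 0.06 = 5.94
  Customer focus 97 × 0.4 = 38.8
  Leadership 43 × 0.05 = 2.15
Sum = 85.74
Bonus points: 85.74 + 0 = 85.74
85.74 ≥ 82 → High Distinction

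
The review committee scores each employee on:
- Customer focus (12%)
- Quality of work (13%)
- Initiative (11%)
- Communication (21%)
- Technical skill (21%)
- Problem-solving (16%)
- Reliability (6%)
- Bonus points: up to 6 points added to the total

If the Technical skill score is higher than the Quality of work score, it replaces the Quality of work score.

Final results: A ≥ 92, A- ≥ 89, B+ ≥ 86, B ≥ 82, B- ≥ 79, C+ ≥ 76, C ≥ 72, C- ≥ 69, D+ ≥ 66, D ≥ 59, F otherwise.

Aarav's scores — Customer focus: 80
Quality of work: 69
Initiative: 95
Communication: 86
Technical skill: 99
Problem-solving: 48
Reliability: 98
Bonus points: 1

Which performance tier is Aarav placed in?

Technical skill (99) > Quality of work (69), so Quality of work counts as 99.
Weighted total:
  Customer focus 80 × 0.12 = 9.6
  Quality of work 99 × 0.13 = 12.87
  Initiative 95 × 0.11 = 10.45
  Communication 86 × 0.21 = 18.06
  Technical skill 99 × 0.21 = 20.79
  Problem-solving 48 × 0.16 = 7.68
  Reliability 98 × 0.06 = 5.88
Sum = 85.33
Bonus points: 85.33 + 1 = 86.33
86.33 is ≥ 86 and < 89 → B+

B+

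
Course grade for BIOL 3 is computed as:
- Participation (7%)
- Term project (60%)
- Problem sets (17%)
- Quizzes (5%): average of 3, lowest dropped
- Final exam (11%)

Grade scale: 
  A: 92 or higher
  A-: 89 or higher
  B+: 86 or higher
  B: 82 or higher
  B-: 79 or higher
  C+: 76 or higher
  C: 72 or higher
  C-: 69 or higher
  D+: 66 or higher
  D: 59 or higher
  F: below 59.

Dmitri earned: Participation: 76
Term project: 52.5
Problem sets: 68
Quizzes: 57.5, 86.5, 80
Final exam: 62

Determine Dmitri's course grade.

Quizzes: drop 57.5 → average of remaining 2 = 166.5/2 = 83.25
Weighted total:
  Participation 76 × 0.07 = 5.32
  Term project 52.5 × 0.6 = 31.5
  Problem sets 68 × 0.17 = 11.56
  Quizzes 83.25 × 0.05 = 4.1625
  Final exam 62 × 0.11 = 6.82
Sum = 59.3625
59.3625 is ≥ 59 and < 66 → D

D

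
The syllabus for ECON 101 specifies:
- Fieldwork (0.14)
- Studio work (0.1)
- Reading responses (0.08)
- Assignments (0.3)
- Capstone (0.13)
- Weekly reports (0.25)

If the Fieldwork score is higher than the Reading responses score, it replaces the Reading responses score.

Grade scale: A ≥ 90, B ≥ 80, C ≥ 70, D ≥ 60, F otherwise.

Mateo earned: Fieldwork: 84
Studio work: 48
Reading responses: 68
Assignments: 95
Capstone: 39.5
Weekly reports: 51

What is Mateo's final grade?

D

Fieldwork (84) > Reading responses (68), so Reading responses counts as 84.
Weighted total:
  Fieldwork 84 × 0.14 = 11.76
  Studio work 48 × 0.1 = 4.8
  Reading responses 84 × 0.08 = 6.72
  Assignments 95 × 0.3 = 28.5
  Capstone 39.5 × 0.13 = 5.135
  Weekly reports 51 × 0.25 = 12.75
Sum = 69.665
69.665 is ≥ 60 and < 70 → D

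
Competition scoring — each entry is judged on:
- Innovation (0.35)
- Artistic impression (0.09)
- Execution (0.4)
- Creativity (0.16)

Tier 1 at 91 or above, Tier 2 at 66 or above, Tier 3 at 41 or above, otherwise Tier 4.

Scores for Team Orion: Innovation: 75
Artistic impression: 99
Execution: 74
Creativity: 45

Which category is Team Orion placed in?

Tier 2

Weighted total:
  Innovation 75 × 0.35 = 26.25
  Artistic impression 99 × 0.09 = 8.91
  Execution 74 × 0.4 = 29.6
  Creativity 45 × 0.16 = 7.2
Sum = 71.96
71.96 is ≥ 66 and < 91 → Tier 2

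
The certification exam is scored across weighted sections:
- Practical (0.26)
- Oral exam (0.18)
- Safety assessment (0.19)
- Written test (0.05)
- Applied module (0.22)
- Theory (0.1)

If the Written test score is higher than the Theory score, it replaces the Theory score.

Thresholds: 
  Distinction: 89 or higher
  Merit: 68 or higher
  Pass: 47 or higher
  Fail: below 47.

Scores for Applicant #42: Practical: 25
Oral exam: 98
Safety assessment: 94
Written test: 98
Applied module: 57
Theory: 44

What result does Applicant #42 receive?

Merit

Written test (98) > Theory (44), so Theory counts as 98.
Weighted total:
  Practical 25 × 0.26 = 6.5
  Oral exam 98 × 0.18 = 17.64
  Safety assessment 94 × 0.19 = 17.86
  Written test 98 × 0.05 = 4.9
  Applied module 57 × 0.22 = 12.54
  Theory 98 × 0.1 = 9.8
Sum = 69.24
69.24 is ≥ 68 and < 89 → Merit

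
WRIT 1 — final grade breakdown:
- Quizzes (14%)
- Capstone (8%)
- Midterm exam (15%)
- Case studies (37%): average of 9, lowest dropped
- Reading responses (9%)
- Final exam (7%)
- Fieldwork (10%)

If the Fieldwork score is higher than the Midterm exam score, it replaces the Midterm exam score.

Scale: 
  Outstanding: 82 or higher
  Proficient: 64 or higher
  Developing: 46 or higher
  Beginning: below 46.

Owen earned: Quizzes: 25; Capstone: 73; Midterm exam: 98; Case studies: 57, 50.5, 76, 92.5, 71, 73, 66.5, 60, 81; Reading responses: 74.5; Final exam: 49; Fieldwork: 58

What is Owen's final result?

Proficient

Case studies: drop 50.5 → average of remaining 8 = 577/8 = 72.125
Fieldwork (58) ≤ Midterm exam (98), so Midterm exam stays at 98.
Weighted total:
  Quizzes 25 × 0.14 = 3.5
  Capstone 73 × 0.08 = 5.84
  Midterm exam 98 × 0.15 = 14.7
  Case studies 72.125 × 0.37 = 26.68625
  Reading responses 74.5 × 0.09 = 6.705
  Final exam 49 × 0.07 = 3.43
  Fieldwork 58 × 0.1 = 5.8
Sum = 66.66125
66.66125 is ≥ 64 and < 82 → Proficient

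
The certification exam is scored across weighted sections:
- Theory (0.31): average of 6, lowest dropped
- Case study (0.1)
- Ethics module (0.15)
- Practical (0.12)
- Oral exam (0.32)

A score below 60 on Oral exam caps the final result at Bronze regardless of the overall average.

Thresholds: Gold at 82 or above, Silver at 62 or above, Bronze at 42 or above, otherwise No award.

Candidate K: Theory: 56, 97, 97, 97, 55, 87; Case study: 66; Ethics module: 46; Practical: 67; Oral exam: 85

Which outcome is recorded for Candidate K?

Silver

Theory: drop 55 → average of remaining 5 = 434/5 = 86.8
Oral exam score 85 ≥ 60: minimum met.
Weighted total:
  Theory 86.8 × 0.31 = 26.908
  Case study 66 × 0.1 = 6.6
  Ethics module 46 × 0.15 = 6.9
  Practical 67 × 0.12 = 8.04
  Oral exam 85 × 0.32 = 27.2
Sum = 75.648
75.648 is ≥ 62 and < 82 → Silver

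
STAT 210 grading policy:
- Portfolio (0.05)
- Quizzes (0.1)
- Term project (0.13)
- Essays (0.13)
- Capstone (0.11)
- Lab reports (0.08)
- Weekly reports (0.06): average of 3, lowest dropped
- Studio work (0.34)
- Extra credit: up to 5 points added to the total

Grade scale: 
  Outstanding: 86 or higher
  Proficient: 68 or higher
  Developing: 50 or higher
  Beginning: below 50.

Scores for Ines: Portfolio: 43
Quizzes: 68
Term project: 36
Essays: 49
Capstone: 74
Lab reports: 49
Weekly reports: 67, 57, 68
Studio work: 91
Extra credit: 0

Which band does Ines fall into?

Developing

Weekly reports: drop 57 → average of remaining 2 = 135/2 = 67.5
Weighted total:
  Portfolio 43 × 0.05 = 2.15
  Quizzes 68 × 0.1 = 6.8
  Term project 36 × 0.13 = 4.68
  Essays 49 × 0.13 = 6.37
  Capstone 74 × 0.11 = 8.14
  Lab reports 49 × 0.08 = 3.92
  Weekly reports 67.5 × 0.06 = 4.05
  Studio work 91 × 0.34 = 30.94
Sum = 67.05
Extra credit: 67.05 + 0 = 67.05
67.05 is ≥ 50 and < 68 → Developing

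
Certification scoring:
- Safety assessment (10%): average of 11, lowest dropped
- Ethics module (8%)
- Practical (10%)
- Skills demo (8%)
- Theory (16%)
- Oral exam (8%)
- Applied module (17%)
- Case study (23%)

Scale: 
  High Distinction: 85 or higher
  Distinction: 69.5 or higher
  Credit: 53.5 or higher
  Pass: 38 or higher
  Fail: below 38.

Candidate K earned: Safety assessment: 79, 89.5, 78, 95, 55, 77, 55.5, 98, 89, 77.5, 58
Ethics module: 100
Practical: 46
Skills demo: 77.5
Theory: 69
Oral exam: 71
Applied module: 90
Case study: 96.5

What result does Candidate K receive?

Safety assessment: drop 55 → average of remaining 10 = 796.5/10 = 79.65
Weighted total:
  Safety assessment 79.65 × 0.1 = 7.965
  Ethics module 100 × 0.08 = 8
  Practical 46 × 0.1 = 4.6
  Skills demo 77.5 × 0.08 = 6.2
  Theory 69 × 0.16 = 11.04
  Oral exam 71 × 0.08 = 5.68
  Applied module 90 × 0.17 = 15.3
  Case study 96.5 × 0.23 = 22.195
Sum = 80.98
80.98 is ≥ 69.5 and < 85 → Distinction

Distinction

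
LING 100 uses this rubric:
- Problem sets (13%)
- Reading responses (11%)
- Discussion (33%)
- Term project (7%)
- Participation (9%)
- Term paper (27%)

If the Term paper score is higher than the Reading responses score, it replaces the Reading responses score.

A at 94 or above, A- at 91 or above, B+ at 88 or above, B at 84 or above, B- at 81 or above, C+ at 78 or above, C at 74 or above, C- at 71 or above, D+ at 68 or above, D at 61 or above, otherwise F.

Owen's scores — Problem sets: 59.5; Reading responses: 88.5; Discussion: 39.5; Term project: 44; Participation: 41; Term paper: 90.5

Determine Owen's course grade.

Term paper (90.5) > Reading responses (88.5), so Reading responses counts as 90.5.
Weighted total:
  Problem sets 59.5 × 0.13 = 7.735
  Reading responses 90.5 × 0.11 = 9.955
  Discussion 39.5 × 0.33 = 13.035
  Term project 44 × 0.07 = 3.08
  Participation 41 × 0.09 = 3.69
  Term paper 90.5 × 0.27 = 24.435
Sum = 61.93
61.93 is ≥ 61 and < 68 → D

D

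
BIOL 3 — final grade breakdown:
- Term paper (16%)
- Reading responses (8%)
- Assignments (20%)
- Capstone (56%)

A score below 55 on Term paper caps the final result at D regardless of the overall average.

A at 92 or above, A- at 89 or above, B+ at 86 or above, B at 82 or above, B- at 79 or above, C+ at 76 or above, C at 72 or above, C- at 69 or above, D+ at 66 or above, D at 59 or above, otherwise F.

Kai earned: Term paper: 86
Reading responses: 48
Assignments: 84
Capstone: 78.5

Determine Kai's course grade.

C+

Term paper score 86 ≥ 55: minimum met.
Weighted total:
  Term paper 86 × 0.16 = 13.76
  Reading responses 48 × 0.08 = 3.84
  Assignments 84 × 0.2 = 16.8
  Capstone 78.5 × 0.56 = 43.96
Sum = 78.36
78.36 is ≥ 76 and < 79 → C+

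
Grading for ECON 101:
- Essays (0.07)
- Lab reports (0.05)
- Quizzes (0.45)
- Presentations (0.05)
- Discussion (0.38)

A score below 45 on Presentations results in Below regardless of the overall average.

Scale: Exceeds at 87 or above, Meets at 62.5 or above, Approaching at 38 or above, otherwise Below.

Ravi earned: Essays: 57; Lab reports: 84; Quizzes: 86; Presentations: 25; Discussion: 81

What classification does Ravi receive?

Below

Presentations score 25 < 45: minimum not met.
Weighted total:
  Essays 57 × 0.07 = 3.99
  Lab reports 84 × 0.05 = 4.2
  Quizzes 86 × 0.45 = 38.7
  Presentations 25 × 0.05 = 1.25
  Discussion 81 × 0.38 = 30.78
Sum = 78.92
Because the Presentations minimum was not met, the result is Below.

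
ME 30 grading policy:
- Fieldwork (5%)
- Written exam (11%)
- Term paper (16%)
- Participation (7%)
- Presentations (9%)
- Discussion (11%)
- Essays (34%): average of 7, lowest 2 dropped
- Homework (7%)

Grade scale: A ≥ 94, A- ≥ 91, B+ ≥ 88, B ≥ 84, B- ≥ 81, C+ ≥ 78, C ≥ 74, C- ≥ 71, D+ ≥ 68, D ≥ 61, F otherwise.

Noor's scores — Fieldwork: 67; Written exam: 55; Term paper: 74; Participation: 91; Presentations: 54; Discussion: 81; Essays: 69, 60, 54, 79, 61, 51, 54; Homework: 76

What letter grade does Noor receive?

Essays: drop 51, 54 → average of remaining 5 = 323/5 = 64.6
Weighted total:
  Fieldwork 67 × 0.05 = 3.35
  Written exam 55 × 0.11 = 6.05
  Term paper 74 × 0.16 = 11.84
  Participation 91 × 0.07 = 6.37
  Presentations 54 × 0.09 = 4.86
  Discussion 81 × 0.11 = 8.91
  Essays 64.6 × 0.34 = 21.964
  Homework 76 × 0.07 = 5.32
Sum = 68.664
68.664 is ≥ 68 and < 71 → D+

D+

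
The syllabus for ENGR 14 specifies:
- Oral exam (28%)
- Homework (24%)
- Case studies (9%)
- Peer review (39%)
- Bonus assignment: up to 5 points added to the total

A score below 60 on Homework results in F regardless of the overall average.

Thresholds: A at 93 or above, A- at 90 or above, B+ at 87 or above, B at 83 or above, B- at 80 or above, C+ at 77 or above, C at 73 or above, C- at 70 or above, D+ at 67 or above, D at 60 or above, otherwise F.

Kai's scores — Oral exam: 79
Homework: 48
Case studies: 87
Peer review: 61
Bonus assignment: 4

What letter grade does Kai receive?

Homework score 48 < 60: minimum not met.
Weighted total:
  Oral exam 79 × 0.28 = 22.12
  Homework 48 × 0.24 = 11.52
  Case studies 87 × 0.09 = 7.83
  Peer review 61 × 0.39 = 23.79
Sum = 65.26
Bonus assignment: 65.26 + 4 = 69.26
Because the Homework minimum was not met, the result is F.

F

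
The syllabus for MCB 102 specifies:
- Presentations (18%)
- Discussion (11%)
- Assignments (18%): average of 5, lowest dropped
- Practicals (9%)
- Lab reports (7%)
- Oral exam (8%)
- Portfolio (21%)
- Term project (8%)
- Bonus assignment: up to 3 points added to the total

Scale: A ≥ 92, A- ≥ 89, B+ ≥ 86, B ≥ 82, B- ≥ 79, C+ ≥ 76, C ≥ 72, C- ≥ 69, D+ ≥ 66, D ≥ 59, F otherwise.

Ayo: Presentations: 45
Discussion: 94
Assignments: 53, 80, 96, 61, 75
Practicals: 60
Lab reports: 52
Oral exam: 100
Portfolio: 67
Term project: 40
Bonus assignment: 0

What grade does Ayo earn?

Assignments: drop 53 → average of remaining 4 = 312/4 = 78
Weighted total:
  Presentations 45 × 0.18 = 8.1
  Discussion 94 × 0.11 = 10.34
  Assignments 78 × 0.18 = 14.04
  Practicals 60 × 0.09 = 5.4
  Lab reports 52 × 0.07 = 3.64
  Oral exam 100 × 0.08 = 8
  Portfolio 67 × 0.21 = 14.07
  Term project 40 × 0.08 = 3.2
Sum = 66.79
Bonus assignment: 66.79 + 0 = 66.79
66.79 is ≥ 66 and < 69 → D+

D+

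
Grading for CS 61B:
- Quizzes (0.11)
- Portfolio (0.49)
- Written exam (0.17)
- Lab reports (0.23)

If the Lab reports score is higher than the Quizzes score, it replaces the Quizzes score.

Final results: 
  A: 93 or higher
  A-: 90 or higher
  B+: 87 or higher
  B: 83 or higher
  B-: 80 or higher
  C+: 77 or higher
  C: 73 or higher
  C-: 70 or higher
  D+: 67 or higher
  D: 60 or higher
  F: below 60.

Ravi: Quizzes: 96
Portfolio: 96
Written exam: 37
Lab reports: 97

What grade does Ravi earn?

Lab reports (97) > Quizzes (96), so Quizzes counts as 97.
Weighted total:
  Quizzes 97 × 0.11 = 10.67
  Portfolio 96 × 0.49 = 47.04
  Written exam 37 × 0.17 = 6.29
  Lab reports 97 × 0.23 = 22.31
Sum = 86.31
86.31 is ≥ 83 and < 87 → B

B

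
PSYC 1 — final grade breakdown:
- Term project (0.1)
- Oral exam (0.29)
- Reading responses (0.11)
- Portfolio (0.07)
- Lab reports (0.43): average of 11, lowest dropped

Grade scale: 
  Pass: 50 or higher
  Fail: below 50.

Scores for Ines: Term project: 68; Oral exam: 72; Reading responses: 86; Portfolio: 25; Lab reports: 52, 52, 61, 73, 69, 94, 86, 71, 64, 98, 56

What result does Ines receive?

Lab reports: drop 52 → average of remaining 10 = 724/10 = 72.4
Weighted total:
  Term project 68 × 0.1 = 6.8
  Oral exam 72 × 0.29 = 20.88
  Reading responses 86 × 0.11 = 9.46
  Portfolio 25 × 0.07 = 1.75
  Lab reports 72.4 × 0.43 = 31.132
Sum = 70.022
70.022 ≥ 50 → Pass

Pass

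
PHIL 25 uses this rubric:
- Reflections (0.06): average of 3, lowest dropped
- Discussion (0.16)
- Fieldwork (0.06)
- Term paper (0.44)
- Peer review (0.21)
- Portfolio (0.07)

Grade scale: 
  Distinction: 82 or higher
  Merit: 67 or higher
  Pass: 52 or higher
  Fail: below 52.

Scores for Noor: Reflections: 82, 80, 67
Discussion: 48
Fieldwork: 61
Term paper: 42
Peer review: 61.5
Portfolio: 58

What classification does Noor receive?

Reflections: drop 67 → average of remaining 2 = 162/2 = 81
Weighted total:
  Reflections 81 × 0.06 = 4.86
  Discussion 48 × 0.16 = 7.68
  Fieldwork 61 × 0.06 = 3.66
  Term paper 42 × 0.44 = 18.48
  Peer review 61.5 × 0.21 = 12.915
  Portfolio 58 × 0.07 = 4.06
Sum = 51.655
51.655 < 52 → Fail

Fail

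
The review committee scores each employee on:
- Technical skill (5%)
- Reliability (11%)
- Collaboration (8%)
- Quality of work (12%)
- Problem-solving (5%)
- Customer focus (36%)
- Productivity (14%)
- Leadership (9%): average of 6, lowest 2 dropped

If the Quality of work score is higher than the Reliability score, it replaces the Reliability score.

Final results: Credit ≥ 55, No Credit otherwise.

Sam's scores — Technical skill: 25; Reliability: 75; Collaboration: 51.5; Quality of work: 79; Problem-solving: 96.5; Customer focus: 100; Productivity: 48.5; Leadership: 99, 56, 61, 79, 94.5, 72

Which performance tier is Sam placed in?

Leadership: drop 56, 61 → average of remaining 4 = 344.5/4 = 86.125
Quality of work (79) > Reliability (75), so Reliability counts as 79.
Weighted total:
  Technical skill 25 × 0.05 = 1.25
  Reliability 79 × 0.11 = 8.69
  Collaboration 51.5 × 0.08 = 4.12
  Quality of work 79 × 0.12 = 9.48
  Problem-solving 96.5 × 0.05 = 4.825
  Customer focus 100 × 0.36 = 36
  Productivity 48.5 × 0.14 = 6.79
  Leadership 86.125 × 0.09 = 7.75125
Sum = 78.90625
78.90625 ≥ 55 → Credit

Credit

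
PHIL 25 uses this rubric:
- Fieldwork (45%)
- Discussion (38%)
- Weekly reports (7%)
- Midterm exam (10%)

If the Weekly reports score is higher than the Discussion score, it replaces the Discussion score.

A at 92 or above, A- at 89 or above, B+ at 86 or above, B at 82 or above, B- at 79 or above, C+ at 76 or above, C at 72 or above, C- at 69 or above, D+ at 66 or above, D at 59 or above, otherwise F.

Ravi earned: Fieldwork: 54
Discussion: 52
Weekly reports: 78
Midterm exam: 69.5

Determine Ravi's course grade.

Weekly reports (78) > Discussion (52), so Discussion counts as 78.
Weighted total:
  Fieldwork 54 × 0.45 = 24.3
  Discussion 78 × 0.38 = 29.64
  Weekly reports 78 × 0.07 = 5.46
  Midterm exam 69.5 × 0.1 = 6.95
Sum = 66.35
66.35 is ≥ 66 and < 69 → D+

D+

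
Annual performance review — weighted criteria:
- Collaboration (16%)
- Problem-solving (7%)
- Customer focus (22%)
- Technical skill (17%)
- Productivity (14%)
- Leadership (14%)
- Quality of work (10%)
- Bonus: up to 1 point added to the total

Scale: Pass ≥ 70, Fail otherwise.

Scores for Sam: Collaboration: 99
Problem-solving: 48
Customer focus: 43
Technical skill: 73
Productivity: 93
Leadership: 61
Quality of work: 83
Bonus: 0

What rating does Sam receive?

Pass

Weighted total:
  Collaboration 99 × 0.16 = 15.84
  Problem-solving 48 × 0.07 = 3.36
  Customer focus 43 × 0.22 = 9.46
  Technical skill 73 × 0.17 = 12.41
  Productivity 93 × 0.14 = 13.02
  Leadership 61 × 0.14 = 8.54
  Quality of work 83 × 0.1 = 8.3
Sum = 70.93
Bonus: 70.93 + 0 = 70.93
70.93 ≥ 70 → Pass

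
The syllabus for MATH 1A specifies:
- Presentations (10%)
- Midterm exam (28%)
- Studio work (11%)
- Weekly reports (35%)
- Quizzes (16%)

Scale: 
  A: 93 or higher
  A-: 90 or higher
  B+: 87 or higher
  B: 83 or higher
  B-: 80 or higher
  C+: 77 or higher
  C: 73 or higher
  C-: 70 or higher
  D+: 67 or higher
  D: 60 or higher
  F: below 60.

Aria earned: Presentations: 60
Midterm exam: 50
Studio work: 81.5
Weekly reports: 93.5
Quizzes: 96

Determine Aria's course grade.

Weighted total:
  Presentations 60 × 0.1 = 6
  Midterm exam 50 × 0.28 = 14
  Studio work 81.5 × 0.11 = 8.965
  Weekly reports 93.5 × 0.35 = 32.725
  Quizzes 96 × 0.16 = 15.36
Sum = 77.05
77.05 is ≥ 77 and < 80 → C+

C+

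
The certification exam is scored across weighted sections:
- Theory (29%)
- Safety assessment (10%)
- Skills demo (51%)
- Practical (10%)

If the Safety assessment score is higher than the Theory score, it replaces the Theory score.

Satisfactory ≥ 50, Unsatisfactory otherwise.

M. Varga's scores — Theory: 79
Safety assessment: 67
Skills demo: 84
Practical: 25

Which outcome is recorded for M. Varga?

Satisfactory

Safety assessment (67) ≤ Theory (79), so Theory stays at 79.
Weighted total:
  Theory 79 × 0.29 = 22.91
  Safety assessment 67 × 0.1 = 6.7
  Skills demo 84 × 0.51 = 42.84
  Practical 25 × 0.1 = 2.5
Sum = 74.95
74.95 ≥ 50 → Satisfactory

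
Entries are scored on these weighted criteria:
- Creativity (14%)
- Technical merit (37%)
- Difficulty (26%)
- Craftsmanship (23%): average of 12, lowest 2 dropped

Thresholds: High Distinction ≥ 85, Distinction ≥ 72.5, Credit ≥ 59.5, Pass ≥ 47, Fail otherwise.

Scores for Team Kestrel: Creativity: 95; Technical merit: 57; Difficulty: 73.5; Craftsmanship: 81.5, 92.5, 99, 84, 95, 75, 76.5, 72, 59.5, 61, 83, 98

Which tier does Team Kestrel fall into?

Distinction

Craftsmanship: drop 59.5, 61 → average of remaining 10 = 856.5/10 = 85.65
Weighted total:
  Creativity 95 × 0.14 = 13.3
  Technical merit 57 × 0.37 = 21.09
  Difficulty 73.5 × 0.26 = 19.11
  Craftsmanship 85.65 × 0.23 = 19.6995
Sum = 73.1995
73.1995 is ≥ 72.5 and < 85 → Distinction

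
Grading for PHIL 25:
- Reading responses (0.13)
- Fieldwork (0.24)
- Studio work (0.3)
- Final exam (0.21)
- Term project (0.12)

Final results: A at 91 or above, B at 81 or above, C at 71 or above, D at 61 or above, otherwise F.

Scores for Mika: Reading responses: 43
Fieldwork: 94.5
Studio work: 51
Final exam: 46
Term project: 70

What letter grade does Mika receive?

D

Weighted total:
  Reading responses 43 × 0.13 = 5.59
  Fieldwork 94.5 × 0.24 = 22.68
  Studio work 51 × 0.3 = 15.3
  Final exam 46 × 0.21 = 9.66
  Term project 70 × 0.12 = 8.4
Sum = 61.63
61.63 is ≥ 61 and < 71 → D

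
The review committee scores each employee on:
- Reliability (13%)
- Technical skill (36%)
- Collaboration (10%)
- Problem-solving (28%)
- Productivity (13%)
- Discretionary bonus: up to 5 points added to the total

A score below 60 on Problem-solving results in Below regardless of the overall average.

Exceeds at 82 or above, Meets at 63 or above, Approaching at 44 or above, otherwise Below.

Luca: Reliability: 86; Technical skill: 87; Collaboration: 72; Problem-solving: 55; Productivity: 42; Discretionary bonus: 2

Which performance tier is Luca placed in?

Problem-solving score 55 < 60: minimum not met.
Weighted total:
  Reliability 86 × 0.13 = 11.18
  Technical skill 87 × 0.36 = 31.32
  Collaboration 72 × 0.1 = 7.2
  Problem-solving 55 × 0.28 = 15.4
  Productivity 42 × 0.13 = 5.46
Sum = 70.56
Discretionary bonus: 70.56 + 2 = 72.56
Because the Problem-solving minimum was not met, the result is Below.

Below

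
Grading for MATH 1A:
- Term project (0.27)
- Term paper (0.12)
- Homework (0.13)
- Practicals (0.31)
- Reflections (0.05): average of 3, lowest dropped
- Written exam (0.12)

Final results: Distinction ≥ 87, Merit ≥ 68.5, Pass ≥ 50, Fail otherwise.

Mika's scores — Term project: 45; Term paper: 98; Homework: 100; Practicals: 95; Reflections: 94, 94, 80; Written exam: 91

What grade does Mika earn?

Reflections: drop 80 → average of remaining 2 = 188/2 = 94
Weighted total:
  Term project 45 × 0.27 = 12.15
  Term paper 98 × 0.12 = 11.76
  Homework 100 × 0.13 = 13
  Practicals 95 × 0.31 = 29.45
  Reflections 94 × 0.05 = 4.7
  Written exam 91 × 0.12 = 10.92
Sum = 81.98
81.98 is ≥ 68.5 and < 87 → Merit

Merit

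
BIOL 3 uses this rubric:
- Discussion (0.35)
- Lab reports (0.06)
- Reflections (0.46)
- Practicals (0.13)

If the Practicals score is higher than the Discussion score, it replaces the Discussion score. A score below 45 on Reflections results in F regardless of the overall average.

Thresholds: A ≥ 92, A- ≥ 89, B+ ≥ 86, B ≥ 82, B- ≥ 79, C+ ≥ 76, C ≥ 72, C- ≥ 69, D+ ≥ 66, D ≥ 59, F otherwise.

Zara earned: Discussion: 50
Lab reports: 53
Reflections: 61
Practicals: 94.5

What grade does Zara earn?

Practicals (94.5) > Discussion (50), so Discussion counts as 94.5.
Reflections score 61 ≥ 45: minimum met.
Weighted total:
  Discussion 94.5 × 0.35 = 33.075
  Lab reports 53 × 0.06 = 3.18
  Reflections 61 × 0.46 = 28.06
  Practicals 94.5 × 0.13 = 12.285
Sum = 76.6
76.6 is ≥ 76 and < 79 → C+

C+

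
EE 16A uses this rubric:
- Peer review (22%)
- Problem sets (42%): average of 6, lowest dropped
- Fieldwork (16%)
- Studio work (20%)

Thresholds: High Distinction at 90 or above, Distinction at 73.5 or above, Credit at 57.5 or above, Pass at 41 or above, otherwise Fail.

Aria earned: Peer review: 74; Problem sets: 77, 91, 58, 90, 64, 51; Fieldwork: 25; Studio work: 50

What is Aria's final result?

Credit

Problem sets: drop 51 → average of remaining 5 = 380/5 = 76
Weighted total:
  Peer review 74 × 0.22 = 16.28
  Problem sets 76 × 0.42 = 31.92
  Fieldwork 25 × 0.16 = 4
  Studio work 50 × 0.2 = 10
Sum = 62.2
62.2 is ≥ 57.5 and < 73.5 → Credit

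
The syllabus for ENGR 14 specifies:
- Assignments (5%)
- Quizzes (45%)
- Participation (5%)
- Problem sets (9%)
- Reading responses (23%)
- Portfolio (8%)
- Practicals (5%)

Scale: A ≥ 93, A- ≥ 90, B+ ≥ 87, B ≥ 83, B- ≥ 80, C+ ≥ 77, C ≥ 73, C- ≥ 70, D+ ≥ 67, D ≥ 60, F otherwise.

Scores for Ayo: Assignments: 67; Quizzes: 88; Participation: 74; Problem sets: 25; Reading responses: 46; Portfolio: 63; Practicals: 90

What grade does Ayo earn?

Weighted total:
  Assignments 67 × 0.05 = 3.35
  Quizzes 88 × 0.45 = 39.6
  Participation 74 × 0.05 = 3.7
  Problem sets 25 × 0.09 = 2.25
  Reading responses 46 × 0.23 = 10.58
  Portfolio 63 × 0.08 = 5.04
  Practicals 90 × 0.05 = 4.5
Sum = 69.02
69.02 is ≥ 67 and < 70 → D+

D+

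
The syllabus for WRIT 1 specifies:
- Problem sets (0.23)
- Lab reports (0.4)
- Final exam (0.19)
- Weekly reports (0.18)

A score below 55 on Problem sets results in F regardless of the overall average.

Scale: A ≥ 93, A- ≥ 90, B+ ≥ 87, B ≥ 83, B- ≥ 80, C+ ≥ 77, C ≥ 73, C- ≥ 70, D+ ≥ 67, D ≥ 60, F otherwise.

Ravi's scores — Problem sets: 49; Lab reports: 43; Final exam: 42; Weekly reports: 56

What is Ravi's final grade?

F

Problem sets score 49 < 55: minimum not met.
Weighted total:
  Problem sets 49 × 0.23 = 11.27
  Lab reports 43 × 0.4 = 17.2
  Final exam 42 × 0.19 = 7.98
  Weekly reports 56 × 0.18 = 10.08
Sum = 46.53
Because the Problem sets minimum was not met, the result is F.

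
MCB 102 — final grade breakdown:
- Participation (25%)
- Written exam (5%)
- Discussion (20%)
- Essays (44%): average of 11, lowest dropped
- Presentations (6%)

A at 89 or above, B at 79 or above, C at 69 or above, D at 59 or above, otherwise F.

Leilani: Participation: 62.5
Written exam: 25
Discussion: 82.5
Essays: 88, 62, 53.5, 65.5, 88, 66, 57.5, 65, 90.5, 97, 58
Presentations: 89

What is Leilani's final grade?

C

Essays: drop 53.5 → average of remaining 10 = 737.5/10 = 73.75
Weighted total:
  Participation 62.5 × 0.25 = 15.625
  Written exam 25 × 0.05 = 1.25
  Discussion 82.5 × 0.2 = 16.5
  Essays 73.75 × 0.44 = 32.45
  Presentations 89 × 0.06 = 5.34
Sum = 71.165
71.165 is ≥ 69 and < 79 → C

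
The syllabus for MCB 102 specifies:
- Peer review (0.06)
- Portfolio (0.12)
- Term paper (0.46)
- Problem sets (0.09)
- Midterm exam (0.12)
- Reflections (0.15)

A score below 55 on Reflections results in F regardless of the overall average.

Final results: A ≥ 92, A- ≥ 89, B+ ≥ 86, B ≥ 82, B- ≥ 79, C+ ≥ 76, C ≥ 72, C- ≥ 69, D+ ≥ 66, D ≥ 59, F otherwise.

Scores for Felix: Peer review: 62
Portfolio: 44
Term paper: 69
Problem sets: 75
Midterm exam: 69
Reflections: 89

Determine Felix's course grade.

C-

Reflections score 89 ≥ 55: minimum met.
Weighted total:
  Peer review 62 × 0.06 = 3.72
  Portfolio 44 × 0.12 = 5.28
  Term paper 69 × 0.46 = 31.74
  Problem sets 75 × 0.09 = 6.75
  Midterm exam 69 × 0.12 = 8.28
  Reflections 89 × 0.15 = 13.35
Sum = 69.12
69.12 is ≥ 69 and < 72 → C-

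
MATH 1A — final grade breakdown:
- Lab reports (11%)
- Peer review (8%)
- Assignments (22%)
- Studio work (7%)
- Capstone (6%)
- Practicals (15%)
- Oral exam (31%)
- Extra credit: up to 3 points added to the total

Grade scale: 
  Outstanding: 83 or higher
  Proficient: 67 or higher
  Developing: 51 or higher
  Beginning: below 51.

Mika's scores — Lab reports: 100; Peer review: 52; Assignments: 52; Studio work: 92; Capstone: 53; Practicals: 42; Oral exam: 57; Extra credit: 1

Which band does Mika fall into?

Weighted total:
  Lab reports 100 × 0.11 = 11
  Peer review 52 × 0.08 = 4.16
  Assignments 52 × 0.22 = 11.44
  Studio work 92 × 0.07 = 6.44
  Capstone 53 × 0.06 = 3.18
  Practicals 42 × 0.15 = 6.3
  Oral exam 57 × 0.31 = 17.67
Sum = 60.19
Extra credit: 60.19 + 1 = 61.19
61.19 is ≥ 51 and < 67 → Developing

Developing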